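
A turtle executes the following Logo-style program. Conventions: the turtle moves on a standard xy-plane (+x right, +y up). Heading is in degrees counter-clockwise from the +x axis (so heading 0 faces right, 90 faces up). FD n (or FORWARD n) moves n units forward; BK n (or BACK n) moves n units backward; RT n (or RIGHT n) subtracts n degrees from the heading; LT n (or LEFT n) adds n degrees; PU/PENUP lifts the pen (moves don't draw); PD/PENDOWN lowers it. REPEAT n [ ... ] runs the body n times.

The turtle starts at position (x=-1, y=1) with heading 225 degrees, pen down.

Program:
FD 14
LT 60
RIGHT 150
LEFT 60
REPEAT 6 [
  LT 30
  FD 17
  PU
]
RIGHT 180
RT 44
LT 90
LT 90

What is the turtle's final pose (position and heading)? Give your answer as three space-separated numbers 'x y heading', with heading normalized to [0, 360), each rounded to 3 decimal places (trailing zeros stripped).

Executing turtle program step by step:
Start: pos=(-1,1), heading=225, pen down
FD 14: (-1,1) -> (-10.899,-8.899) [heading=225, draw]
LT 60: heading 225 -> 285
RT 150: heading 285 -> 135
LT 60: heading 135 -> 195
REPEAT 6 [
  -- iteration 1/6 --
  LT 30: heading 195 -> 225
  FD 17: (-10.899,-8.899) -> (-22.92,-20.92) [heading=225, draw]
  PU: pen up
  -- iteration 2/6 --
  LT 30: heading 225 -> 255
  FD 17: (-22.92,-20.92) -> (-27.32,-37.341) [heading=255, move]
  PU: pen up
  -- iteration 3/6 --
  LT 30: heading 255 -> 285
  FD 17: (-27.32,-37.341) -> (-22.92,-53.762) [heading=285, move]
  PU: pen up
  -- iteration 4/6 --
  LT 30: heading 285 -> 315
  FD 17: (-22.92,-53.762) -> (-10.899,-65.783) [heading=315, move]
  PU: pen up
  -- iteration 5/6 --
  LT 30: heading 315 -> 345
  FD 17: (-10.899,-65.783) -> (5.521,-70.183) [heading=345, move]
  PU: pen up
  -- iteration 6/6 --
  LT 30: heading 345 -> 15
  FD 17: (5.521,-70.183) -> (21.942,-65.783) [heading=15, move]
  PU: pen up
]
RT 180: heading 15 -> 195
RT 44: heading 195 -> 151
LT 90: heading 151 -> 241
LT 90: heading 241 -> 331
Final: pos=(21.942,-65.783), heading=331, 2 segment(s) drawn

Answer: 21.942 -65.783 331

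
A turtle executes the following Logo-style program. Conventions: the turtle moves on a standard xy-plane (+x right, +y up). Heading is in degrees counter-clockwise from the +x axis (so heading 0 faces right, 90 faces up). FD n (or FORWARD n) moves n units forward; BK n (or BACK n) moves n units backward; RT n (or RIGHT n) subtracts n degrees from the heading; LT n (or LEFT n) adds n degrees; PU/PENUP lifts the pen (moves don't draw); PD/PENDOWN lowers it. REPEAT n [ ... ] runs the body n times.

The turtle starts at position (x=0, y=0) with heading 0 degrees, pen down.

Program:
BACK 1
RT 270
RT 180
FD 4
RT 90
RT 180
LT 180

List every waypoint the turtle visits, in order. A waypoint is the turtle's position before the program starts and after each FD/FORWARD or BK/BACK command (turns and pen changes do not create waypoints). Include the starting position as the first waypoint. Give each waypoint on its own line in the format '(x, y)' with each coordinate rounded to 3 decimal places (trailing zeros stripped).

Executing turtle program step by step:
Start: pos=(0,0), heading=0, pen down
BK 1: (0,0) -> (-1,0) [heading=0, draw]
RT 270: heading 0 -> 90
RT 180: heading 90 -> 270
FD 4: (-1,0) -> (-1,-4) [heading=270, draw]
RT 90: heading 270 -> 180
RT 180: heading 180 -> 0
LT 180: heading 0 -> 180
Final: pos=(-1,-4), heading=180, 2 segment(s) drawn
Waypoints (3 total):
(0, 0)
(-1, 0)
(-1, -4)

Answer: (0, 0)
(-1, 0)
(-1, -4)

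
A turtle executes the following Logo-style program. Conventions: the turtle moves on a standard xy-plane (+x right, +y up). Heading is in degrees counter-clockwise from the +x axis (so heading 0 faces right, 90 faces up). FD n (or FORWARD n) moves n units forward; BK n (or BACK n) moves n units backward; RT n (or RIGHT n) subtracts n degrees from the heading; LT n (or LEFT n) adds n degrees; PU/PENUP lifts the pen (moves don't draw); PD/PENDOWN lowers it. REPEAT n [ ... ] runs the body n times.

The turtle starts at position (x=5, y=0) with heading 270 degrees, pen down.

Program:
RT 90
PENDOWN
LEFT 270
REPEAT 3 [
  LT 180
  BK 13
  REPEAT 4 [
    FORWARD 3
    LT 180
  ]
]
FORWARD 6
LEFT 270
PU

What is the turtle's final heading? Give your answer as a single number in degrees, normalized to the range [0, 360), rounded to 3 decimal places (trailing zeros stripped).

Executing turtle program step by step:
Start: pos=(5,0), heading=270, pen down
RT 90: heading 270 -> 180
PD: pen down
LT 270: heading 180 -> 90
REPEAT 3 [
  -- iteration 1/3 --
  LT 180: heading 90 -> 270
  BK 13: (5,0) -> (5,13) [heading=270, draw]
  REPEAT 4 [
    -- iteration 1/4 --
    FD 3: (5,13) -> (5,10) [heading=270, draw]
    LT 180: heading 270 -> 90
    -- iteration 2/4 --
    FD 3: (5,10) -> (5,13) [heading=90, draw]
    LT 180: heading 90 -> 270
    -- iteration 3/4 --
    FD 3: (5,13) -> (5,10) [heading=270, draw]
    LT 180: heading 270 -> 90
    -- iteration 4/4 --
    FD 3: (5,10) -> (5,13) [heading=90, draw]
    LT 180: heading 90 -> 270
  ]
  -- iteration 2/3 --
  LT 180: heading 270 -> 90
  BK 13: (5,13) -> (5,0) [heading=90, draw]
  REPEAT 4 [
    -- iteration 1/4 --
    FD 3: (5,0) -> (5,3) [heading=90, draw]
    LT 180: heading 90 -> 270
    -- iteration 2/4 --
    FD 3: (5,3) -> (5,0) [heading=270, draw]
    LT 180: heading 270 -> 90
    -- iteration 3/4 --
    FD 3: (5,0) -> (5,3) [heading=90, draw]
    LT 180: heading 90 -> 270
    -- iteration 4/4 --
    FD 3: (5,3) -> (5,0) [heading=270, draw]
    LT 180: heading 270 -> 90
  ]
  -- iteration 3/3 --
  LT 180: heading 90 -> 270
  BK 13: (5,0) -> (5,13) [heading=270, draw]
  REPEAT 4 [
    -- iteration 1/4 --
    FD 3: (5,13) -> (5,10) [heading=270, draw]
    LT 180: heading 270 -> 90
    -- iteration 2/4 --
    FD 3: (5,10) -> (5,13) [heading=90, draw]
    LT 180: heading 90 -> 270
    -- iteration 3/4 --
    FD 3: (5,13) -> (5,10) [heading=270, draw]
    LT 180: heading 270 -> 90
    -- iteration 4/4 --
    FD 3: (5,10) -> (5,13) [heading=90, draw]
    LT 180: heading 90 -> 270
  ]
]
FD 6: (5,13) -> (5,7) [heading=270, draw]
LT 270: heading 270 -> 180
PU: pen up
Final: pos=(5,7), heading=180, 16 segment(s) drawn

Answer: 180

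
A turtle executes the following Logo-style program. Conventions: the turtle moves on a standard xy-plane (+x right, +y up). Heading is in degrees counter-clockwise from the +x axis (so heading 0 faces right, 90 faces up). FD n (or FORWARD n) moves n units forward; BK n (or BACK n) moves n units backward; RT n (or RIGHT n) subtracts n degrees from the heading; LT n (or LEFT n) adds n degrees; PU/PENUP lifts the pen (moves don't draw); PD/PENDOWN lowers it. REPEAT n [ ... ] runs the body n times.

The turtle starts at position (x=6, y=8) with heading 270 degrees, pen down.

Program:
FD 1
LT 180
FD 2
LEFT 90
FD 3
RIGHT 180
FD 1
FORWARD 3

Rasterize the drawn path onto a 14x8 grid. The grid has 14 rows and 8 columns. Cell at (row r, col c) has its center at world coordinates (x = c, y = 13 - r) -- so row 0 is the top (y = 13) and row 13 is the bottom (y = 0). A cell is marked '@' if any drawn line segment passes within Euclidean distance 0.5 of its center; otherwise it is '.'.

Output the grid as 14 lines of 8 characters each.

Segment 0: (6,8) -> (6,7)
Segment 1: (6,7) -> (6,9)
Segment 2: (6,9) -> (3,9)
Segment 3: (3,9) -> (4,9)
Segment 4: (4,9) -> (7,9)

Answer: ........
........
........
........
...@@@@@
......@.
......@.
........
........
........
........
........
........
........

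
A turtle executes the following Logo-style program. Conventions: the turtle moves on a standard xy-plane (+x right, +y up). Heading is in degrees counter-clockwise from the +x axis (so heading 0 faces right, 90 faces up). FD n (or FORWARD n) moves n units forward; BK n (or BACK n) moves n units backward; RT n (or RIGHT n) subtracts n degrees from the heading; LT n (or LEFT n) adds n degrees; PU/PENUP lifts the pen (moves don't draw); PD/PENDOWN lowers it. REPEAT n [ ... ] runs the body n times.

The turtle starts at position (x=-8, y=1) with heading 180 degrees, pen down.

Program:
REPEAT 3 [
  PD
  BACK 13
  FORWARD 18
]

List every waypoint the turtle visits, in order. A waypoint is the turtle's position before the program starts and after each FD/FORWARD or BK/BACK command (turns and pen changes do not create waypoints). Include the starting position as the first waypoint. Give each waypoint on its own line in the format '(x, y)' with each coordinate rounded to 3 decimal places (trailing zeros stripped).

Answer: (-8, 1)
(5, 1)
(-13, 1)
(0, 1)
(-18, 1)
(-5, 1)
(-23, 1)

Derivation:
Executing turtle program step by step:
Start: pos=(-8,1), heading=180, pen down
REPEAT 3 [
  -- iteration 1/3 --
  PD: pen down
  BK 13: (-8,1) -> (5,1) [heading=180, draw]
  FD 18: (5,1) -> (-13,1) [heading=180, draw]
  -- iteration 2/3 --
  PD: pen down
  BK 13: (-13,1) -> (0,1) [heading=180, draw]
  FD 18: (0,1) -> (-18,1) [heading=180, draw]
  -- iteration 3/3 --
  PD: pen down
  BK 13: (-18,1) -> (-5,1) [heading=180, draw]
  FD 18: (-5,1) -> (-23,1) [heading=180, draw]
]
Final: pos=(-23,1), heading=180, 6 segment(s) drawn
Waypoints (7 total):
(-8, 1)
(5, 1)
(-13, 1)
(0, 1)
(-18, 1)
(-5, 1)
(-23, 1)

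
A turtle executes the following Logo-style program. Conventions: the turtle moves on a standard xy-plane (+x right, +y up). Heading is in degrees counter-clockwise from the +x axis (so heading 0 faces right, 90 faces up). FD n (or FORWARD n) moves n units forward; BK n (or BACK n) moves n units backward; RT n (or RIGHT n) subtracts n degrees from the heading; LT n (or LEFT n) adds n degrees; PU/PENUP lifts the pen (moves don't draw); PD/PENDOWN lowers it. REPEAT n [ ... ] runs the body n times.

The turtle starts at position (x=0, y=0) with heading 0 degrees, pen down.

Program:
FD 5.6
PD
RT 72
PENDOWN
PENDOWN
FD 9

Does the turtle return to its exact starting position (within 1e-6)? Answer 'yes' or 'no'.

Answer: no

Derivation:
Executing turtle program step by step:
Start: pos=(0,0), heading=0, pen down
FD 5.6: (0,0) -> (5.6,0) [heading=0, draw]
PD: pen down
RT 72: heading 0 -> 288
PD: pen down
PD: pen down
FD 9: (5.6,0) -> (8.381,-8.56) [heading=288, draw]
Final: pos=(8.381,-8.56), heading=288, 2 segment(s) drawn

Start position: (0, 0)
Final position: (8.381, -8.56)
Distance = 11.98; >= 1e-6 -> NOT closed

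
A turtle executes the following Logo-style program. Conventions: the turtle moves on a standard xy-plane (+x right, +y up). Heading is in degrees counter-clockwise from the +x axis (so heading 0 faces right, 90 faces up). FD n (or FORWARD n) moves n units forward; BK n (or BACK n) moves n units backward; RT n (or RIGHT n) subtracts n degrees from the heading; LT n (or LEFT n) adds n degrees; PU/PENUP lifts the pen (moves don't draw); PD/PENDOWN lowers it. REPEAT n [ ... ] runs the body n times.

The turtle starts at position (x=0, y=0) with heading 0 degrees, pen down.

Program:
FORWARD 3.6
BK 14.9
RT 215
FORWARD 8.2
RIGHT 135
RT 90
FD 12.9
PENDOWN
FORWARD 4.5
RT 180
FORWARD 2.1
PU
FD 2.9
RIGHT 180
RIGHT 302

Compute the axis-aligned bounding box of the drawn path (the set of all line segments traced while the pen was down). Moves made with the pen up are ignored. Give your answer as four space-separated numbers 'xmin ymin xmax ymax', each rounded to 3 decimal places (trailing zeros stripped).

Executing turtle program step by step:
Start: pos=(0,0), heading=0, pen down
FD 3.6: (0,0) -> (3.6,0) [heading=0, draw]
BK 14.9: (3.6,0) -> (-11.3,0) [heading=0, draw]
RT 215: heading 0 -> 145
FD 8.2: (-11.3,0) -> (-18.017,4.703) [heading=145, draw]
RT 135: heading 145 -> 10
RT 90: heading 10 -> 280
FD 12.9: (-18.017,4.703) -> (-15.777,-8.001) [heading=280, draw]
PD: pen down
FD 4.5: (-15.777,-8.001) -> (-14.996,-12.432) [heading=280, draw]
RT 180: heading 280 -> 100
FD 2.1: (-14.996,-12.432) -> (-15.36,-10.364) [heading=100, draw]
PU: pen up
FD 2.9: (-15.36,-10.364) -> (-15.864,-7.508) [heading=100, move]
RT 180: heading 100 -> 280
RT 302: heading 280 -> 338
Final: pos=(-15.864,-7.508), heading=338, 6 segment(s) drawn

Segment endpoints: x in {-18.017, -15.777, -15.36, -14.996, -11.3, 0, 3.6}, y in {-12.432, -10.364, -8.001, 0, 4.703}
xmin=-18.017, ymin=-12.432, xmax=3.6, ymax=4.703

Answer: -18.017 -12.432 3.6 4.703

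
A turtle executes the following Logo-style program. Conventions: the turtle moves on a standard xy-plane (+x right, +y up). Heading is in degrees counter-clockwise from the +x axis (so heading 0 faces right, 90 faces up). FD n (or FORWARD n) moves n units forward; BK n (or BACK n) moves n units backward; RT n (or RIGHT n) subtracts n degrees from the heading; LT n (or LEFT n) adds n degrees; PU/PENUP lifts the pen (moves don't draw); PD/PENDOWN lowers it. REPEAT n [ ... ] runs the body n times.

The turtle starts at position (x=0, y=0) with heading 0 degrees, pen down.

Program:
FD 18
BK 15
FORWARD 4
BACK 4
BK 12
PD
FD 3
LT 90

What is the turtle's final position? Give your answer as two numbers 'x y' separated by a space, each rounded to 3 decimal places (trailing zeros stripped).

Executing turtle program step by step:
Start: pos=(0,0), heading=0, pen down
FD 18: (0,0) -> (18,0) [heading=0, draw]
BK 15: (18,0) -> (3,0) [heading=0, draw]
FD 4: (3,0) -> (7,0) [heading=0, draw]
BK 4: (7,0) -> (3,0) [heading=0, draw]
BK 12: (3,0) -> (-9,0) [heading=0, draw]
PD: pen down
FD 3: (-9,0) -> (-6,0) [heading=0, draw]
LT 90: heading 0 -> 90
Final: pos=(-6,0), heading=90, 6 segment(s) drawn

Answer: -6 0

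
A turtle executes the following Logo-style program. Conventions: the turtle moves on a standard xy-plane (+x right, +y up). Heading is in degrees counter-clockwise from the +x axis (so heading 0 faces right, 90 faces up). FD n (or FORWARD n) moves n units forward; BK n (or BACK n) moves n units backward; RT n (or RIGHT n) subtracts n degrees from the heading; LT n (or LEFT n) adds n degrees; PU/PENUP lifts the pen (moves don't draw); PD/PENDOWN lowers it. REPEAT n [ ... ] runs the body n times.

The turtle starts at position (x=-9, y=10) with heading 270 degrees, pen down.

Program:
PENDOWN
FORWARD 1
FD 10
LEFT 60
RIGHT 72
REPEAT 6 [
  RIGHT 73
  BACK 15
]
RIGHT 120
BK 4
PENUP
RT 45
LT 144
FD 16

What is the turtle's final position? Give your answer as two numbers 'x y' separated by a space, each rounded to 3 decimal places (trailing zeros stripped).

Answer: -10.082 1.962

Derivation:
Executing turtle program step by step:
Start: pos=(-9,10), heading=270, pen down
PD: pen down
FD 1: (-9,10) -> (-9,9) [heading=270, draw]
FD 10: (-9,9) -> (-9,-1) [heading=270, draw]
LT 60: heading 270 -> 330
RT 72: heading 330 -> 258
REPEAT 6 [
  -- iteration 1/6 --
  RT 73: heading 258 -> 185
  BK 15: (-9,-1) -> (5.943,0.307) [heading=185, draw]
  -- iteration 2/6 --
  RT 73: heading 185 -> 112
  BK 15: (5.943,0.307) -> (11.562,-13.6) [heading=112, draw]
  -- iteration 3/6 --
  RT 73: heading 112 -> 39
  BK 15: (11.562,-13.6) -> (-0.095,-23.04) [heading=39, draw]
  -- iteration 4/6 --
  RT 73: heading 39 -> 326
  BK 15: (-0.095,-23.04) -> (-12.531,-14.652) [heading=326, draw]
  -- iteration 5/6 --
  RT 73: heading 326 -> 253
  BK 15: (-12.531,-14.652) -> (-8.145,-0.308) [heading=253, draw]
  -- iteration 6/6 --
  RT 73: heading 253 -> 180
  BK 15: (-8.145,-0.308) -> (6.855,-0.308) [heading=180, draw]
]
RT 120: heading 180 -> 60
BK 4: (6.855,-0.308) -> (4.855,-3.772) [heading=60, draw]
PU: pen up
RT 45: heading 60 -> 15
LT 144: heading 15 -> 159
FD 16: (4.855,-3.772) -> (-10.082,1.962) [heading=159, move]
Final: pos=(-10.082,1.962), heading=159, 9 segment(s) drawn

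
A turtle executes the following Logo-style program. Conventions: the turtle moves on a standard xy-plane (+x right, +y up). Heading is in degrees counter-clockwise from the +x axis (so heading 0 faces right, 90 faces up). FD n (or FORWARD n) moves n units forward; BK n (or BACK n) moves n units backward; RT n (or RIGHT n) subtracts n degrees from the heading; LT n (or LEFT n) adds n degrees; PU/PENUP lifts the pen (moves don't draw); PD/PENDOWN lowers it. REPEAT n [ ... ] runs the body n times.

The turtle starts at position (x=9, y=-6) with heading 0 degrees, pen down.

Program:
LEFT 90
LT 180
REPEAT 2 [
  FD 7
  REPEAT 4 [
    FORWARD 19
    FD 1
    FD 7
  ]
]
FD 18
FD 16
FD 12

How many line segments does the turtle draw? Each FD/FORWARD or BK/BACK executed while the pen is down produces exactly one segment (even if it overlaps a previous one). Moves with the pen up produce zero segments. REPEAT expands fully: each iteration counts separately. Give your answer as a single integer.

Executing turtle program step by step:
Start: pos=(9,-6), heading=0, pen down
LT 90: heading 0 -> 90
LT 180: heading 90 -> 270
REPEAT 2 [
  -- iteration 1/2 --
  FD 7: (9,-6) -> (9,-13) [heading=270, draw]
  REPEAT 4 [
    -- iteration 1/4 --
    FD 19: (9,-13) -> (9,-32) [heading=270, draw]
    FD 1: (9,-32) -> (9,-33) [heading=270, draw]
    FD 7: (9,-33) -> (9,-40) [heading=270, draw]
    -- iteration 2/4 --
    FD 19: (9,-40) -> (9,-59) [heading=270, draw]
    FD 1: (9,-59) -> (9,-60) [heading=270, draw]
    FD 7: (9,-60) -> (9,-67) [heading=270, draw]
    -- iteration 3/4 --
    FD 19: (9,-67) -> (9,-86) [heading=270, draw]
    FD 1: (9,-86) -> (9,-87) [heading=270, draw]
    FD 7: (9,-87) -> (9,-94) [heading=270, draw]
    -- iteration 4/4 --
    FD 19: (9,-94) -> (9,-113) [heading=270, draw]
    FD 1: (9,-113) -> (9,-114) [heading=270, draw]
    FD 7: (9,-114) -> (9,-121) [heading=270, draw]
  ]
  -- iteration 2/2 --
  FD 7: (9,-121) -> (9,-128) [heading=270, draw]
  REPEAT 4 [
    -- iteration 1/4 --
    FD 19: (9,-128) -> (9,-147) [heading=270, draw]
    FD 1: (9,-147) -> (9,-148) [heading=270, draw]
    FD 7: (9,-148) -> (9,-155) [heading=270, draw]
    -- iteration 2/4 --
    FD 19: (9,-155) -> (9,-174) [heading=270, draw]
    FD 1: (9,-174) -> (9,-175) [heading=270, draw]
    FD 7: (9,-175) -> (9,-182) [heading=270, draw]
    -- iteration 3/4 --
    FD 19: (9,-182) -> (9,-201) [heading=270, draw]
    FD 1: (9,-201) -> (9,-202) [heading=270, draw]
    FD 7: (9,-202) -> (9,-209) [heading=270, draw]
    -- iteration 4/4 --
    FD 19: (9,-209) -> (9,-228) [heading=270, draw]
    FD 1: (9,-228) -> (9,-229) [heading=270, draw]
    FD 7: (9,-229) -> (9,-236) [heading=270, draw]
  ]
]
FD 18: (9,-236) -> (9,-254) [heading=270, draw]
FD 16: (9,-254) -> (9,-270) [heading=270, draw]
FD 12: (9,-270) -> (9,-282) [heading=270, draw]
Final: pos=(9,-282), heading=270, 29 segment(s) drawn
Segments drawn: 29

Answer: 29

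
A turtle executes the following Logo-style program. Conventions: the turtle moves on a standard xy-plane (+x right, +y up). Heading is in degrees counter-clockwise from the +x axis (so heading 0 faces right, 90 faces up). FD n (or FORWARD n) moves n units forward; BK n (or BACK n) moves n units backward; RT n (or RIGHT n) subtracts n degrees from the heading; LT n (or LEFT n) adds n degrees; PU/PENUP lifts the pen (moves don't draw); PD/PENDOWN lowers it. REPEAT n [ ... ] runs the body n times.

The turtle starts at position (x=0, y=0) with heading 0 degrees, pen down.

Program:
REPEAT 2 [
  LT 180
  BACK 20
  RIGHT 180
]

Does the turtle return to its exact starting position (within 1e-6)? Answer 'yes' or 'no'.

Executing turtle program step by step:
Start: pos=(0,0), heading=0, pen down
REPEAT 2 [
  -- iteration 1/2 --
  LT 180: heading 0 -> 180
  BK 20: (0,0) -> (20,0) [heading=180, draw]
  RT 180: heading 180 -> 0
  -- iteration 2/2 --
  LT 180: heading 0 -> 180
  BK 20: (20,0) -> (40,0) [heading=180, draw]
  RT 180: heading 180 -> 0
]
Final: pos=(40,0), heading=0, 2 segment(s) drawn

Start position: (0, 0)
Final position: (40, 0)
Distance = 40; >= 1e-6 -> NOT closed

Answer: no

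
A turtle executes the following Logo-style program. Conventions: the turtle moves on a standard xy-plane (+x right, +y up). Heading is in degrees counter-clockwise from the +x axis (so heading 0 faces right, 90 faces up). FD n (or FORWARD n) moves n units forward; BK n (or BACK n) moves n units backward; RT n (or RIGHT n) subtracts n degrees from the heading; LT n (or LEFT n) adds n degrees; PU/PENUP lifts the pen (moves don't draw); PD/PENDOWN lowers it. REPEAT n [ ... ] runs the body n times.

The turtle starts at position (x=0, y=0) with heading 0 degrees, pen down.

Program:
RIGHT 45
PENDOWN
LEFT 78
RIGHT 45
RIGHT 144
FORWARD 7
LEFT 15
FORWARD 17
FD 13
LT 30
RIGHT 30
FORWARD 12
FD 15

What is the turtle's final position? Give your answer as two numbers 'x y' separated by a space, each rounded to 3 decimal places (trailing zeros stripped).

Answer: -50.692 -38.718

Derivation:
Executing turtle program step by step:
Start: pos=(0,0), heading=0, pen down
RT 45: heading 0 -> 315
PD: pen down
LT 78: heading 315 -> 33
RT 45: heading 33 -> 348
RT 144: heading 348 -> 204
FD 7: (0,0) -> (-6.395,-2.847) [heading=204, draw]
LT 15: heading 204 -> 219
FD 17: (-6.395,-2.847) -> (-19.606,-13.546) [heading=219, draw]
FD 13: (-19.606,-13.546) -> (-29.709,-21.727) [heading=219, draw]
LT 30: heading 219 -> 249
RT 30: heading 249 -> 219
FD 12: (-29.709,-21.727) -> (-39.035,-29.279) [heading=219, draw]
FD 15: (-39.035,-29.279) -> (-50.692,-38.718) [heading=219, draw]
Final: pos=(-50.692,-38.718), heading=219, 5 segment(s) drawn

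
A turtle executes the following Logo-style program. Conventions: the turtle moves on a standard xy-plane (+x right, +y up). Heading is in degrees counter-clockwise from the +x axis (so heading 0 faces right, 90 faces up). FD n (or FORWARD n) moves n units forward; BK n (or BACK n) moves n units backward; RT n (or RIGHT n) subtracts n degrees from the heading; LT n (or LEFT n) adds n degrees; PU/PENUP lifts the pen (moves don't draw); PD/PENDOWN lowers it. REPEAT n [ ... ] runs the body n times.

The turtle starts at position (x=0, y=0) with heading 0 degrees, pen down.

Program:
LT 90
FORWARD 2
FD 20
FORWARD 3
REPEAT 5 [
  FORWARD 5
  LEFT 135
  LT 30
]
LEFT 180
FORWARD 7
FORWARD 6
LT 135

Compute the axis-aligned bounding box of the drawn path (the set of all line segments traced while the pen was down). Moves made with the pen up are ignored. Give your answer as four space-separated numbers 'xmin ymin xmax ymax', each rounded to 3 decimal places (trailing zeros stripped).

Executing turtle program step by step:
Start: pos=(0,0), heading=0, pen down
LT 90: heading 0 -> 90
FD 2: (0,0) -> (0,2) [heading=90, draw]
FD 20: (0,2) -> (0,22) [heading=90, draw]
FD 3: (0,22) -> (0,25) [heading=90, draw]
REPEAT 5 [
  -- iteration 1/5 --
  FD 5: (0,25) -> (0,30) [heading=90, draw]
  LT 135: heading 90 -> 225
  LT 30: heading 225 -> 255
  -- iteration 2/5 --
  FD 5: (0,30) -> (-1.294,25.17) [heading=255, draw]
  LT 135: heading 255 -> 30
  LT 30: heading 30 -> 60
  -- iteration 3/5 --
  FD 5: (-1.294,25.17) -> (1.206,29.5) [heading=60, draw]
  LT 135: heading 60 -> 195
  LT 30: heading 195 -> 225
  -- iteration 4/5 --
  FD 5: (1.206,29.5) -> (-2.33,25.965) [heading=225, draw]
  LT 135: heading 225 -> 0
  LT 30: heading 0 -> 30
  -- iteration 5/5 --
  FD 5: (-2.33,25.965) -> (2,28.465) [heading=30, draw]
  LT 135: heading 30 -> 165
  LT 30: heading 165 -> 195
]
LT 180: heading 195 -> 15
FD 7: (2,28.465) -> (8.762,30.277) [heading=15, draw]
FD 6: (8.762,30.277) -> (14.558,31.83) [heading=15, draw]
LT 135: heading 15 -> 150
Final: pos=(14.558,31.83), heading=150, 10 segment(s) drawn

Segment endpoints: x in {-2.33, -1.294, 0, 0, 0, 0, 0, 1.206, 2, 8.762, 14.558}, y in {0, 2, 22, 25, 25.17, 25.965, 28.465, 29.5, 30, 30.277, 31.83}
xmin=-2.33, ymin=0, xmax=14.558, ymax=31.83

Answer: -2.33 0 14.558 31.83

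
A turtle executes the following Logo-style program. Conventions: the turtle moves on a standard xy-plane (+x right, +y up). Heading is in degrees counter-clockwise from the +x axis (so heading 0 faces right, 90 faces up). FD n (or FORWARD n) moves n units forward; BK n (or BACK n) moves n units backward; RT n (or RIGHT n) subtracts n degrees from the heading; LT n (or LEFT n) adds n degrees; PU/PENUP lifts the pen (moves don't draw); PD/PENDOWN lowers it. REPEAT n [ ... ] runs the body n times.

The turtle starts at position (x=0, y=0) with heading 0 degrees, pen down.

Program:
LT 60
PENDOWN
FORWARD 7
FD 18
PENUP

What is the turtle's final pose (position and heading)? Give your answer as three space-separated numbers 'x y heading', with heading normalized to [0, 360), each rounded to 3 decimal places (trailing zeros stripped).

Answer: 12.5 21.651 60

Derivation:
Executing turtle program step by step:
Start: pos=(0,0), heading=0, pen down
LT 60: heading 0 -> 60
PD: pen down
FD 7: (0,0) -> (3.5,6.062) [heading=60, draw]
FD 18: (3.5,6.062) -> (12.5,21.651) [heading=60, draw]
PU: pen up
Final: pos=(12.5,21.651), heading=60, 2 segment(s) drawn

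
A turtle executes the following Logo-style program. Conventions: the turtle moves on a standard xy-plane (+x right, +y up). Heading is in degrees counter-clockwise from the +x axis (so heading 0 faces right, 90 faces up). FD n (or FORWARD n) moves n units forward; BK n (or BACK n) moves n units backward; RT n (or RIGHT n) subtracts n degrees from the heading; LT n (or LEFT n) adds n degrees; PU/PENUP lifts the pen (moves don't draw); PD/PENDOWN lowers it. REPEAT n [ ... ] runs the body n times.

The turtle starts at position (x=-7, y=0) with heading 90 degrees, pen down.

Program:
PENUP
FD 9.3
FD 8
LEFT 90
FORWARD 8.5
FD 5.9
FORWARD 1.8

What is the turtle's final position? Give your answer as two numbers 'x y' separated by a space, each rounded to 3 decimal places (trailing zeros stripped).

Executing turtle program step by step:
Start: pos=(-7,0), heading=90, pen down
PU: pen up
FD 9.3: (-7,0) -> (-7,9.3) [heading=90, move]
FD 8: (-7,9.3) -> (-7,17.3) [heading=90, move]
LT 90: heading 90 -> 180
FD 8.5: (-7,17.3) -> (-15.5,17.3) [heading=180, move]
FD 5.9: (-15.5,17.3) -> (-21.4,17.3) [heading=180, move]
FD 1.8: (-21.4,17.3) -> (-23.2,17.3) [heading=180, move]
Final: pos=(-23.2,17.3), heading=180, 0 segment(s) drawn

Answer: -23.2 17.3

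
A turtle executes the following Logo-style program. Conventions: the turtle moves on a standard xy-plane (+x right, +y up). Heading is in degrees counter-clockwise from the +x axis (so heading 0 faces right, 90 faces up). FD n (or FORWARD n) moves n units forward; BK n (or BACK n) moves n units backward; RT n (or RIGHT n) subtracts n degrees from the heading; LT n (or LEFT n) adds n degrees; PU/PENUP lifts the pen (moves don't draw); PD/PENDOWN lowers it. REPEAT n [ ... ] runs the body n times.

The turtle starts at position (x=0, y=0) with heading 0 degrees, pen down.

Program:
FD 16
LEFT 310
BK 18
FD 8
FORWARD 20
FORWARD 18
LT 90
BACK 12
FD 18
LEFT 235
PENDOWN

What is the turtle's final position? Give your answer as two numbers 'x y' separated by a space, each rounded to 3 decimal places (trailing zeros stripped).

Answer: 38.594 -17.593

Derivation:
Executing turtle program step by step:
Start: pos=(0,0), heading=0, pen down
FD 16: (0,0) -> (16,0) [heading=0, draw]
LT 310: heading 0 -> 310
BK 18: (16,0) -> (4.43,13.789) [heading=310, draw]
FD 8: (4.43,13.789) -> (9.572,7.66) [heading=310, draw]
FD 20: (9.572,7.66) -> (22.428,-7.66) [heading=310, draw]
FD 18: (22.428,-7.66) -> (33.998,-21.449) [heading=310, draw]
LT 90: heading 310 -> 40
BK 12: (33.998,-21.449) -> (24.806,-29.163) [heading=40, draw]
FD 18: (24.806,-29.163) -> (38.594,-17.593) [heading=40, draw]
LT 235: heading 40 -> 275
PD: pen down
Final: pos=(38.594,-17.593), heading=275, 7 segment(s) drawn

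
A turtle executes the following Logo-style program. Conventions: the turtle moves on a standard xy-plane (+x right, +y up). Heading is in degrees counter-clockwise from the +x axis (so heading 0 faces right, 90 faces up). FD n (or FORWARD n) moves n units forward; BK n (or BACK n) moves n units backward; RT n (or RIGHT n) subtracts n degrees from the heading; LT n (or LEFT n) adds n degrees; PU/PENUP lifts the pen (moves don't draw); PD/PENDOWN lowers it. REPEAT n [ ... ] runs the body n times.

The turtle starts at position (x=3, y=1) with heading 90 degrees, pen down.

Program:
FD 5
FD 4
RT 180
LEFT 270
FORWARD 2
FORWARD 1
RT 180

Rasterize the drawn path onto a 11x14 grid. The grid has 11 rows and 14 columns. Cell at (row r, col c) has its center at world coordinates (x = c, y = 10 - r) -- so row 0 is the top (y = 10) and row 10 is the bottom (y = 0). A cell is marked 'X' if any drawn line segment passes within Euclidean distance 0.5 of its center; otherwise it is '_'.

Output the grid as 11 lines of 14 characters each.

Answer: XXXX__________
___X__________
___X__________
___X__________
___X__________
___X__________
___X__________
___X__________
___X__________
___X__________
______________

Derivation:
Segment 0: (3,1) -> (3,6)
Segment 1: (3,6) -> (3,10)
Segment 2: (3,10) -> (1,10)
Segment 3: (1,10) -> (0,10)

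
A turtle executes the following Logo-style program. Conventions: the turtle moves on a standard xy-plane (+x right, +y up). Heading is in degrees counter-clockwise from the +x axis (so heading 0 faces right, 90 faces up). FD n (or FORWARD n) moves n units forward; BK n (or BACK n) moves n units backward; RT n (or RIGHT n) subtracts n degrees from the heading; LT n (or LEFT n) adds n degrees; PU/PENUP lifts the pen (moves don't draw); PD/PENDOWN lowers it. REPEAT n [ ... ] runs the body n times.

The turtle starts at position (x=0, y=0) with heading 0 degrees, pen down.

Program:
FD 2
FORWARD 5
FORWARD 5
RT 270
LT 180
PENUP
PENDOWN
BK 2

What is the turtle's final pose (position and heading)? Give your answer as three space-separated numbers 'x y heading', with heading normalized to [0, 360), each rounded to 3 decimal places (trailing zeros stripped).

Answer: 12 2 270

Derivation:
Executing turtle program step by step:
Start: pos=(0,0), heading=0, pen down
FD 2: (0,0) -> (2,0) [heading=0, draw]
FD 5: (2,0) -> (7,0) [heading=0, draw]
FD 5: (7,0) -> (12,0) [heading=0, draw]
RT 270: heading 0 -> 90
LT 180: heading 90 -> 270
PU: pen up
PD: pen down
BK 2: (12,0) -> (12,2) [heading=270, draw]
Final: pos=(12,2), heading=270, 4 segment(s) drawn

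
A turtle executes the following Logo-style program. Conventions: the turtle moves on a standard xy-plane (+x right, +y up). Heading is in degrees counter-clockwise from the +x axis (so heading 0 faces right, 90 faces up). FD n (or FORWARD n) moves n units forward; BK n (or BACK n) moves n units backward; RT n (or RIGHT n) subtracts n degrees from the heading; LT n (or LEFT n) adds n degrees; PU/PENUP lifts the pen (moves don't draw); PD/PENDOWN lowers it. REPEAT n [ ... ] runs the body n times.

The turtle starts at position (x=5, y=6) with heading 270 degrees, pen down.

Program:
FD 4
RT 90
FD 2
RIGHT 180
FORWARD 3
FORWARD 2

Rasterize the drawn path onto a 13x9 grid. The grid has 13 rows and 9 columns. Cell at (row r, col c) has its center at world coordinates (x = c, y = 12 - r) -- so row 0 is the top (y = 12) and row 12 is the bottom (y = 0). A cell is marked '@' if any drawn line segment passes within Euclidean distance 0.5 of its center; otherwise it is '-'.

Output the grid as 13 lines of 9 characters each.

Segment 0: (5,6) -> (5,2)
Segment 1: (5,2) -> (3,2)
Segment 2: (3,2) -> (6,2)
Segment 3: (6,2) -> (8,2)

Answer: ---------
---------
---------
---------
---------
---------
-----@---
-----@---
-----@---
-----@---
---@@@@@@
---------
---------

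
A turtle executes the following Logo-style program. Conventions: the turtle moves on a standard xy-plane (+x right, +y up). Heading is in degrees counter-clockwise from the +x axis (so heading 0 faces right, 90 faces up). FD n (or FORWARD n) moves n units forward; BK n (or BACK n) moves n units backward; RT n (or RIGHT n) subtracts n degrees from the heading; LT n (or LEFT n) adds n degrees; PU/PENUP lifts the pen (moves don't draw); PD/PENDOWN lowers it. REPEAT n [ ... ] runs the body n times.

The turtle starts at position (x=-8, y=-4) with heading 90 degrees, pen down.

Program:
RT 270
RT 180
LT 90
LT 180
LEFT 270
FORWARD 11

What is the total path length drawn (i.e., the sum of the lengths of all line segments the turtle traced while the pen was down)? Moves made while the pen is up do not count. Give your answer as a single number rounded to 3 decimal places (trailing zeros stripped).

Executing turtle program step by step:
Start: pos=(-8,-4), heading=90, pen down
RT 270: heading 90 -> 180
RT 180: heading 180 -> 0
LT 90: heading 0 -> 90
LT 180: heading 90 -> 270
LT 270: heading 270 -> 180
FD 11: (-8,-4) -> (-19,-4) [heading=180, draw]
Final: pos=(-19,-4), heading=180, 1 segment(s) drawn

Segment lengths:
  seg 1: (-8,-4) -> (-19,-4), length = 11
Total = 11

Answer: 11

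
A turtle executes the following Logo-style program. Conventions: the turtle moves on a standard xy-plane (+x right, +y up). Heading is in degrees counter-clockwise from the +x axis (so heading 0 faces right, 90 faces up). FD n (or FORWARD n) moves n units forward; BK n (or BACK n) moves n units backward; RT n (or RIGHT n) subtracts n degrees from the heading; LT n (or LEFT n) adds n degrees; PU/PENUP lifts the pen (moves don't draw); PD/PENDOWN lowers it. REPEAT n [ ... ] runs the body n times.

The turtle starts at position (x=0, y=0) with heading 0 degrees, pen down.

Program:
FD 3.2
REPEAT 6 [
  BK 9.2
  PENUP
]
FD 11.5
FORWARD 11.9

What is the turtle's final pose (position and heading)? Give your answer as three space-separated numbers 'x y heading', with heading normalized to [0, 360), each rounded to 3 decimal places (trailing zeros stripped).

Answer: -28.6 0 0

Derivation:
Executing turtle program step by step:
Start: pos=(0,0), heading=0, pen down
FD 3.2: (0,0) -> (3.2,0) [heading=0, draw]
REPEAT 6 [
  -- iteration 1/6 --
  BK 9.2: (3.2,0) -> (-6,0) [heading=0, draw]
  PU: pen up
  -- iteration 2/6 --
  BK 9.2: (-6,0) -> (-15.2,0) [heading=0, move]
  PU: pen up
  -- iteration 3/6 --
  BK 9.2: (-15.2,0) -> (-24.4,0) [heading=0, move]
  PU: pen up
  -- iteration 4/6 --
  BK 9.2: (-24.4,0) -> (-33.6,0) [heading=0, move]
  PU: pen up
  -- iteration 5/6 --
  BK 9.2: (-33.6,0) -> (-42.8,0) [heading=0, move]
  PU: pen up
  -- iteration 6/6 --
  BK 9.2: (-42.8,0) -> (-52,0) [heading=0, move]
  PU: pen up
]
FD 11.5: (-52,0) -> (-40.5,0) [heading=0, move]
FD 11.9: (-40.5,0) -> (-28.6,0) [heading=0, move]
Final: pos=(-28.6,0), heading=0, 2 segment(s) drawn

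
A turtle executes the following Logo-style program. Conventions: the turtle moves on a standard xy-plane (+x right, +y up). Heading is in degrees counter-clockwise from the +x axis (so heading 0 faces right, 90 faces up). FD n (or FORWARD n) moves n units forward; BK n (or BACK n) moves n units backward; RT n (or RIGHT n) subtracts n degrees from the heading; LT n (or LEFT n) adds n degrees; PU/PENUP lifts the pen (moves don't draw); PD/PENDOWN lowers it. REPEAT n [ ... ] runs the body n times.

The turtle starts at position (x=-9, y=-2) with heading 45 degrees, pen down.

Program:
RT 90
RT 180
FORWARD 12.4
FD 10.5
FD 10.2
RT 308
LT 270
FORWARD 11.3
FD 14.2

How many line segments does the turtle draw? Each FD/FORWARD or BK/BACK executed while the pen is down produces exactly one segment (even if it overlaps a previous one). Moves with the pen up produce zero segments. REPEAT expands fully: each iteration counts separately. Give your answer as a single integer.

Answer: 5

Derivation:
Executing turtle program step by step:
Start: pos=(-9,-2), heading=45, pen down
RT 90: heading 45 -> 315
RT 180: heading 315 -> 135
FD 12.4: (-9,-2) -> (-17.768,6.768) [heading=135, draw]
FD 10.5: (-17.768,6.768) -> (-25.193,14.193) [heading=135, draw]
FD 10.2: (-25.193,14.193) -> (-32.405,21.405) [heading=135, draw]
RT 308: heading 135 -> 187
LT 270: heading 187 -> 97
FD 11.3: (-32.405,21.405) -> (-33.782,32.621) [heading=97, draw]
FD 14.2: (-33.782,32.621) -> (-35.513,46.715) [heading=97, draw]
Final: pos=(-35.513,46.715), heading=97, 5 segment(s) drawn
Segments drawn: 5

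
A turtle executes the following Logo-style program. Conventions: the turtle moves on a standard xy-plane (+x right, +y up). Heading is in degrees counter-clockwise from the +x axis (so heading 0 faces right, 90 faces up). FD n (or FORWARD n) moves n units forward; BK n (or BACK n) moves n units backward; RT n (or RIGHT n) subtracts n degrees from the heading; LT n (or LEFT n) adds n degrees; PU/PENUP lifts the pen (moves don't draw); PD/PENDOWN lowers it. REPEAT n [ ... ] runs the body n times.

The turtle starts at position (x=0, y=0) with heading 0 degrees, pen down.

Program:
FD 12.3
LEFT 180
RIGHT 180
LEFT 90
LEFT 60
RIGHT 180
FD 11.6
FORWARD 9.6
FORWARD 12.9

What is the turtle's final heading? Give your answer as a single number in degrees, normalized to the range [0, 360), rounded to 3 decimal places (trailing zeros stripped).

Executing turtle program step by step:
Start: pos=(0,0), heading=0, pen down
FD 12.3: (0,0) -> (12.3,0) [heading=0, draw]
LT 180: heading 0 -> 180
RT 180: heading 180 -> 0
LT 90: heading 0 -> 90
LT 60: heading 90 -> 150
RT 180: heading 150 -> 330
FD 11.6: (12.3,0) -> (22.346,-5.8) [heading=330, draw]
FD 9.6: (22.346,-5.8) -> (30.66,-10.6) [heading=330, draw]
FD 12.9: (30.66,-10.6) -> (41.831,-17.05) [heading=330, draw]
Final: pos=(41.831,-17.05), heading=330, 4 segment(s) drawn

Answer: 330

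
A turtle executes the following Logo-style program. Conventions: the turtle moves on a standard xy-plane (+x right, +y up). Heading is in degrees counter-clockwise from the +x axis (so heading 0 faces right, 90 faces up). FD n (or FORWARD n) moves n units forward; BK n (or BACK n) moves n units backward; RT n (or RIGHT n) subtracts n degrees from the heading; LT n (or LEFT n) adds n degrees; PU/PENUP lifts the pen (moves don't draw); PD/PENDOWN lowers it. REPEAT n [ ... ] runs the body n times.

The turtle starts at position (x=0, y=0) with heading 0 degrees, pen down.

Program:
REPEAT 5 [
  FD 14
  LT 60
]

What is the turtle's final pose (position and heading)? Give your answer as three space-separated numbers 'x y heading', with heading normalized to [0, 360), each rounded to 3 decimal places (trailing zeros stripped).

Answer: -7 12.124 300

Derivation:
Executing turtle program step by step:
Start: pos=(0,0), heading=0, pen down
REPEAT 5 [
  -- iteration 1/5 --
  FD 14: (0,0) -> (14,0) [heading=0, draw]
  LT 60: heading 0 -> 60
  -- iteration 2/5 --
  FD 14: (14,0) -> (21,12.124) [heading=60, draw]
  LT 60: heading 60 -> 120
  -- iteration 3/5 --
  FD 14: (21,12.124) -> (14,24.249) [heading=120, draw]
  LT 60: heading 120 -> 180
  -- iteration 4/5 --
  FD 14: (14,24.249) -> (0,24.249) [heading=180, draw]
  LT 60: heading 180 -> 240
  -- iteration 5/5 --
  FD 14: (0,24.249) -> (-7,12.124) [heading=240, draw]
  LT 60: heading 240 -> 300
]
Final: pos=(-7,12.124), heading=300, 5 segment(s) drawn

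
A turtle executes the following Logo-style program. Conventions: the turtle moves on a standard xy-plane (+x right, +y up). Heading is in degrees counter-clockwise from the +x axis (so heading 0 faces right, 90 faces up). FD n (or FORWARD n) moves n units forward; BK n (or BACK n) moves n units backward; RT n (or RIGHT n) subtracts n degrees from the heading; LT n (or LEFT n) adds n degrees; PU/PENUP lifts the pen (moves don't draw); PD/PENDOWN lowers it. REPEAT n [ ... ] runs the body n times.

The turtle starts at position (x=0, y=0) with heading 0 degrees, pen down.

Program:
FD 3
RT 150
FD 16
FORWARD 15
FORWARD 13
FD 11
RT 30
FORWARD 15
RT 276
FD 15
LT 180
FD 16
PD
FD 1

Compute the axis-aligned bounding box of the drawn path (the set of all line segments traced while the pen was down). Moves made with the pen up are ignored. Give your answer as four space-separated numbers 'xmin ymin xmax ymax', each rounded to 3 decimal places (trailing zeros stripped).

Answer: -61.199 -42.418 3 0

Derivation:
Executing turtle program step by step:
Start: pos=(0,0), heading=0, pen down
FD 3: (0,0) -> (3,0) [heading=0, draw]
RT 150: heading 0 -> 210
FD 16: (3,0) -> (-10.856,-8) [heading=210, draw]
FD 15: (-10.856,-8) -> (-23.847,-15.5) [heading=210, draw]
FD 13: (-23.847,-15.5) -> (-35.105,-22) [heading=210, draw]
FD 11: (-35.105,-22) -> (-44.631,-27.5) [heading=210, draw]
RT 30: heading 210 -> 180
FD 15: (-44.631,-27.5) -> (-59.631,-27.5) [heading=180, draw]
RT 276: heading 180 -> 264
FD 15: (-59.631,-27.5) -> (-61.199,-42.418) [heading=264, draw]
LT 180: heading 264 -> 84
FD 16: (-61.199,-42.418) -> (-59.527,-26.505) [heading=84, draw]
PD: pen down
FD 1: (-59.527,-26.505) -> (-59.422,-25.511) [heading=84, draw]
Final: pos=(-59.422,-25.511), heading=84, 9 segment(s) drawn

Segment endpoints: x in {-61.199, -59.631, -59.527, -59.422, -44.631, -35.105, -23.847, -10.856, 0, 3}, y in {-42.418, -27.5, -27.5, -26.505, -25.511, -22, -15.5, -8, 0}
xmin=-61.199, ymin=-42.418, xmax=3, ymax=0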